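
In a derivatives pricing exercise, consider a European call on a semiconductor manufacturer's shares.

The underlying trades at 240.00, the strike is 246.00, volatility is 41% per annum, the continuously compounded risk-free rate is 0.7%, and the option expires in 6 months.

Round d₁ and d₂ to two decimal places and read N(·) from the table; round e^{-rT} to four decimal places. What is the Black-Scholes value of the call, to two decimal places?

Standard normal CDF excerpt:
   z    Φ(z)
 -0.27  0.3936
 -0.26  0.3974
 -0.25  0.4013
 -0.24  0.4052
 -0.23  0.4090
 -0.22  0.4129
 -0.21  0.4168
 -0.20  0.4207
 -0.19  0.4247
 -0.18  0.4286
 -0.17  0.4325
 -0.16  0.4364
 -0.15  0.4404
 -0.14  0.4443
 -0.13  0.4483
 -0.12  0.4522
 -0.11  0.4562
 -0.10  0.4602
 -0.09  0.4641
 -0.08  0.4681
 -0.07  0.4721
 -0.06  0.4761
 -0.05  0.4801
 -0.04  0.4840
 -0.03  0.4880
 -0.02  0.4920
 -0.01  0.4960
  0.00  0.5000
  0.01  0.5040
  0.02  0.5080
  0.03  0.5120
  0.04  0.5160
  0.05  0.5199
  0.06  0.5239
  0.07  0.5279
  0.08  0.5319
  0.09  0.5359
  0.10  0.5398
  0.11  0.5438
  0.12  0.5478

σ√T = 0.41·√0.5 = 0.2899
d₁ = [ln(240/246) + (0.007 + 0.41²/2)·0.5] / 0.2899 = [-0.0247 + 0.0455] / 0.2899 = 0.0719 ⇒ 0.07
d₂ = d₁ − σ√T = 0.0719 − 0.2899 = -0.2181 ⇒ -0.22
exp(−rT) = exp(−0.007·0.5) = 0.9965
N(d₁) = N(0.07) = 0.5279;  N(d₂) = N(-0.22) = 0.4129
C = 240·0.5279 − 246·0.9965·0.4129 = 126.6960 − 101.2179 = 25.4781

25.48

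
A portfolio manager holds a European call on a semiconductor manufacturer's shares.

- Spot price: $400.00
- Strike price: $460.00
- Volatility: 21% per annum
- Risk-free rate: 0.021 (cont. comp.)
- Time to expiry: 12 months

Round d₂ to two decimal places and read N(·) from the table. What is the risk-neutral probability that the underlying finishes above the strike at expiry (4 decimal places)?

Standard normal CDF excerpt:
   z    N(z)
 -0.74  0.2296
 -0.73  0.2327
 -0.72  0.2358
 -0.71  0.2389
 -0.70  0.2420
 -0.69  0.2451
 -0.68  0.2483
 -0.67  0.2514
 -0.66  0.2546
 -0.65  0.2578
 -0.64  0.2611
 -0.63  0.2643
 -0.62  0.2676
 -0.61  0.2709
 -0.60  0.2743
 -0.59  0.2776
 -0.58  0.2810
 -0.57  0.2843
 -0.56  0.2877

0.2514

T = 1;  σ√T = 0.2100
d₁ = [ln(400/460) + (0.021 + 0.21²/2)·1] / 0.2100 = [-0.1398 + 0.0430] / 0.2100 = -0.4605 ≈ -0.46
d₂ = d₁ − σ√T = -0.4605 − 0.2100 = -0.6705 ≈ -0.67
Pr(exercise) under Q = N(d₂) = 0.2514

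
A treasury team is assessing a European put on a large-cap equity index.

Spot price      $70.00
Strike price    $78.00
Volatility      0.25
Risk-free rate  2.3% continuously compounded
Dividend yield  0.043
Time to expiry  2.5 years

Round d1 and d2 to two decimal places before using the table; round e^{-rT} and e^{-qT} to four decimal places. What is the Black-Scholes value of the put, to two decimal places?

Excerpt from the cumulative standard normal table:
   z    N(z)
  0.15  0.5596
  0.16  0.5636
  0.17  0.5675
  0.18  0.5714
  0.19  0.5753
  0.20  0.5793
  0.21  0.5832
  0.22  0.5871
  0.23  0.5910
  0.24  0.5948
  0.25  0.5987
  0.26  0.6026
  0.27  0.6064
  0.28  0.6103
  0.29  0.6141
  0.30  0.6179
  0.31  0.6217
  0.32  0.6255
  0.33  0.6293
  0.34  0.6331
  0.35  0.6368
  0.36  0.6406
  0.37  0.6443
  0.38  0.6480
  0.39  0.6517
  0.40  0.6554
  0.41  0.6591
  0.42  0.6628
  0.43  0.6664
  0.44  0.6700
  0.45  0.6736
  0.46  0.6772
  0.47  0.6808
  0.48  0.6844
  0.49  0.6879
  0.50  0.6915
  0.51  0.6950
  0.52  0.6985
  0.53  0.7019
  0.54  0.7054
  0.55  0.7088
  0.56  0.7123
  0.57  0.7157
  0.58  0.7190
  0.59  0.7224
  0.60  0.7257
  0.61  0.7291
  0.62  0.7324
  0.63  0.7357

$17.02

σ√T = 0.25 × 1.5811 = 0.3953
d₁ = [ln(70/78) + (0.023 − 0.043 + 0.25²/2)·2.5] / 0.3953 = [-0.1082 + 0.0281] / 0.3953 = -0.2026 ≈ -0.20
d₂ = d₁ − σ√T = -0.2026 − 0.3953 = -0.5979 ≈ -0.60
e^(−qT) = e^(−0.043·2.5) = 0.8981;  e^(−rT) = e^(−0.023·2.5) = 0.9441
N(−d₂) = N(0.60) = 0.7257;  N(−d₁) = N(0.20) = 0.5793
P = 78·0.9441·0.7257 − 70·0.8981·0.5793 = 53.4404 − 36.4189 = 17.0215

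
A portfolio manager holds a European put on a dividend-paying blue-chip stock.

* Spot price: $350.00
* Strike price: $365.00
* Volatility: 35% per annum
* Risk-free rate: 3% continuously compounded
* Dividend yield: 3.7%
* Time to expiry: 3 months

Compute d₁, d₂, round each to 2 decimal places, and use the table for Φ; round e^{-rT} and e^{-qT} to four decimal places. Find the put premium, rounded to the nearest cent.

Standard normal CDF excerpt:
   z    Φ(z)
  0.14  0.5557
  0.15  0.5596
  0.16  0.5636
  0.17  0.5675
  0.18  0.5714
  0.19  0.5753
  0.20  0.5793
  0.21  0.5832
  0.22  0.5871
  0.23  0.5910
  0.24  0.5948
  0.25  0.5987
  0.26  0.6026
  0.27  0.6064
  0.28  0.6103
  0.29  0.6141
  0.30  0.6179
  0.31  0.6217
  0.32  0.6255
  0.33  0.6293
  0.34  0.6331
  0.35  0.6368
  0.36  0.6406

$33.90

σ√T = 0.35 × 0.5000 = 0.1750
d₁ = [ln(350/365) + (0.03 − 0.037 + 0.35²/2)·0.25] / 0.1750 = [-0.0420 + 0.0136] / 0.1750 = -0.1623 ≈ -0.16
d₂ = d₁ − σ√T = -0.1623 − 0.1750 = -0.3373 ≈ -0.34
exp(−qT) = exp(−0.037·0.25) = 0.9908;  exp(−rT) = exp(−0.03·0.25) = 0.9925
P = 365·0.9925·N(0.34) − 350·0.9908·N(0.16) = 365·0.9925·0.6331 − 350·0.9908·0.5636 = 229.3484 − 195.4452 = 33.9032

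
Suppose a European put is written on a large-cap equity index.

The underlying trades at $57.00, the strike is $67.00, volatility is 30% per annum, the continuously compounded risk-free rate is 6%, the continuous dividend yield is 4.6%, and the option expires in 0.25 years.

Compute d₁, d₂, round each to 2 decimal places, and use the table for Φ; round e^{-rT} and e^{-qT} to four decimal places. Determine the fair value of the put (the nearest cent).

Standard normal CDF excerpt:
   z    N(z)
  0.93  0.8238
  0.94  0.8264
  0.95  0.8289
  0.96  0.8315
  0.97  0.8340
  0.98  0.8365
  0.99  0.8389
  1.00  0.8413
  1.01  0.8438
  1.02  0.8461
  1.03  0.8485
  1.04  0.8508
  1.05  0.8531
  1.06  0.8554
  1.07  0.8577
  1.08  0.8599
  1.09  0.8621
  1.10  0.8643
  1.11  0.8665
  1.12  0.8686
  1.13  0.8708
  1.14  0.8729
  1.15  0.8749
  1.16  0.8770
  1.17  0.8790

T = 0.25;  σ√T = 0.1500
ln(S/K) + (r − q + σ²/2)T = ln(57/67) + (0.06 − 0.046 + 0.3²/2)·0.25 = -0.1616 + 0.0147 = -0.1469
d₁ = -0.1469 / 0.1500 = -0.9793 which rounds to -0.98
d₂ = d₁ − σ√T = -0.9793 − 0.1500 = -1.1293 which rounds to -1.13
e^(−qT) = e^(−0.046·0.25) = 0.9886;  e^(−rT) = e^(−0.06·0.25) = 0.9851
N(−d₂) = N(1.13) = 0.8708;  N(−d₁) = N(0.98) = 0.8365
P = 67·0.9851·0.8708 − 57·0.9886·0.8365 = 57.4743 − 47.1369 = 10.3373

$10.34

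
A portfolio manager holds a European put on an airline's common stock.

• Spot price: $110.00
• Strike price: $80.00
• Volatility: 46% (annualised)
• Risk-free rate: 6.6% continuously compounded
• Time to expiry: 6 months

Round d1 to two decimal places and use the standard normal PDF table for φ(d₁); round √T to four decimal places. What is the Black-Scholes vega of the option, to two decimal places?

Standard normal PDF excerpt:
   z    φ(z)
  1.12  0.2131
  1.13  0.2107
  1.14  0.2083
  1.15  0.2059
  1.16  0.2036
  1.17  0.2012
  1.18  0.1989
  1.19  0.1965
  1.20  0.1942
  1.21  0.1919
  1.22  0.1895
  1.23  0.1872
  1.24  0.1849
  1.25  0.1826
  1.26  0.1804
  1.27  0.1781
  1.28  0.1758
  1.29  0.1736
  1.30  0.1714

T = 0.5;  σ√T = 0.3253
d₁ = [ln(110/80) + (0.066 + 0.46²/2)·0.5] / 0.3253 = [0.3185 + 0.0859] / 0.3253 = 1.2431 → 1.24
√T = √0.5 = 0.7071
φ(d₁) = φ(1.24) = 0.1849
vega = S·φ(d₁)·√T = 110·0.1849·0.7071 = 14.3817
(The call has the same vega.)

14.38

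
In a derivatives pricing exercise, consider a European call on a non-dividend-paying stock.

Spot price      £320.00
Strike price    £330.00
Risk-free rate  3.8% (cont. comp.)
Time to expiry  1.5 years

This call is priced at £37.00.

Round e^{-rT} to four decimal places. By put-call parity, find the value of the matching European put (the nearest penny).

£28.72

e^(−rT) = e^(−0.038·1.5) = 0.9446
Put-call parity: C − P = S − K·e^(−rT) = 320 − 330·0.9446 = 320 − 311.7180 = 8.2820
P = C − (C − P) = 37.00 − (8.2820) = 28.7180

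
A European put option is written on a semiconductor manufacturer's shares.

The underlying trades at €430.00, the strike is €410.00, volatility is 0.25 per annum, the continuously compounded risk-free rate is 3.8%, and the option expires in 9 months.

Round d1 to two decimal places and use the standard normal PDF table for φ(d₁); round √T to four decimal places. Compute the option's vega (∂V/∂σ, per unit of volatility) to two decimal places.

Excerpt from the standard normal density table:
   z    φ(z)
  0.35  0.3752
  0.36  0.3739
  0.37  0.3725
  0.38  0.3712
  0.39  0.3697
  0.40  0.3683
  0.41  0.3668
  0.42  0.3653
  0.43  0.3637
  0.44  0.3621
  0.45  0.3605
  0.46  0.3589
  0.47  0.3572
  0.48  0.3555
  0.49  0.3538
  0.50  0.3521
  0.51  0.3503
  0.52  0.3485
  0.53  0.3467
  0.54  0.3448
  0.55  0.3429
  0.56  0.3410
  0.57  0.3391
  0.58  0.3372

σ√T = 0.25·√0.75 = 0.2165
d₁ = [ln(430/410) + (0.038 + ½·0.25²)·0.75] / (σ√T) = (0.0476 + 0.0519) / 0.2165 = 0.4599 ⇒ 0.46
√T = √0.75 = 0.8660
φ(d₁) = φ(0.46) = 0.3589
vega = S·φ(d₁)·√T = 430·0.3589·0.8660 = 133.6472

133.65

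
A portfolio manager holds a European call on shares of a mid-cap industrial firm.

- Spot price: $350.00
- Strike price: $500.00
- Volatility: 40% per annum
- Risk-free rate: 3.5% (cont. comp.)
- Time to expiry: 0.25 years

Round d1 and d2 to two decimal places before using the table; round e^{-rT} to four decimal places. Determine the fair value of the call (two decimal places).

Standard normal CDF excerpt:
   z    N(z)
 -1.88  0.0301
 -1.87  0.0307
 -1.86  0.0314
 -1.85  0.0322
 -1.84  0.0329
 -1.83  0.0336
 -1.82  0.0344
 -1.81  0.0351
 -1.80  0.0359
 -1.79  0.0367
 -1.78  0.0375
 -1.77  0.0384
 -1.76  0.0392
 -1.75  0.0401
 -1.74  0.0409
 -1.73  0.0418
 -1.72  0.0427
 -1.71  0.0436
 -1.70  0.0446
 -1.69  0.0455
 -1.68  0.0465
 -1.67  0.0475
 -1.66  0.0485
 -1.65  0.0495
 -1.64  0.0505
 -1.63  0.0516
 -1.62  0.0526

$1.37

T = 0.25;  σ√T = 0.2000
d₁ = [ln(350/500) + (0.035 + 0.4²/2)·0.25] / 0.2000 = [-0.3567 + 0.0288] / 0.2000 = -1.6396 ⇒ -1.64
d₂ = d₁ − σ√T = -1.6396 − 0.2000 = -1.8396 ⇒ -1.84
exp(−rT) = exp(−0.035·0.25) = 0.9913
N(d₁) = N(-1.64) = 0.0505;  N(d₂) = N(-1.84) = 0.0329
C = 350·0.0505 − 500·0.9913·0.0329 = 17.6750 − 16.3069 = 1.3681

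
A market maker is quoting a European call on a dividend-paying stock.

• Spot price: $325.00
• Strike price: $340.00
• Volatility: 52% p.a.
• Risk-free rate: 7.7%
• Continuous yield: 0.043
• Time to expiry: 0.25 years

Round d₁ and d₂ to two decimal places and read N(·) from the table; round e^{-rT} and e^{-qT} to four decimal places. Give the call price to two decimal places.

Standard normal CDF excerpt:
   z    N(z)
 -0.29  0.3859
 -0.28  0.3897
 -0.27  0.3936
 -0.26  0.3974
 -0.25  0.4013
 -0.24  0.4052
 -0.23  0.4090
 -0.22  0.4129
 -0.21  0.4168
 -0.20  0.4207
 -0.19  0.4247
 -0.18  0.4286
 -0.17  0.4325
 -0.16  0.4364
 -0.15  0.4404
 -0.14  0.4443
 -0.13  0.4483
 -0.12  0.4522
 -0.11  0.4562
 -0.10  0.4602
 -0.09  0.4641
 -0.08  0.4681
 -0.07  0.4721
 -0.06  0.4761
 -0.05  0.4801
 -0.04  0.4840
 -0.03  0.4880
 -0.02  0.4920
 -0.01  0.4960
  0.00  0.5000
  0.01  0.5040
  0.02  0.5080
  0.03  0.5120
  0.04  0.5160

σ√T = 0.52·√0.25 = 0.2600
d₁ = [ln(325/340) + (0.077 − 0.043 + 0.52²/2)·0.25] / 0.2600 = [-0.0451 + 0.0423] / 0.2600 = -0.0108 ≈ -0.01
d₂ = d₁ − σ√T = -0.0108 − 0.2600 = -0.2708 ≈ -0.27
exp(−qT) = exp(−0.043·0.25) = 0.9893;  exp(−rT) = exp(−0.077·0.25) = 0.9809
C = 325·0.9893·N(-0.01) − 340·0.9809·N(-0.27) = 325·0.9893·0.4960 − 340·0.9809·0.3936 = 159.4752 − 131.2680 = 28.2072

$28.21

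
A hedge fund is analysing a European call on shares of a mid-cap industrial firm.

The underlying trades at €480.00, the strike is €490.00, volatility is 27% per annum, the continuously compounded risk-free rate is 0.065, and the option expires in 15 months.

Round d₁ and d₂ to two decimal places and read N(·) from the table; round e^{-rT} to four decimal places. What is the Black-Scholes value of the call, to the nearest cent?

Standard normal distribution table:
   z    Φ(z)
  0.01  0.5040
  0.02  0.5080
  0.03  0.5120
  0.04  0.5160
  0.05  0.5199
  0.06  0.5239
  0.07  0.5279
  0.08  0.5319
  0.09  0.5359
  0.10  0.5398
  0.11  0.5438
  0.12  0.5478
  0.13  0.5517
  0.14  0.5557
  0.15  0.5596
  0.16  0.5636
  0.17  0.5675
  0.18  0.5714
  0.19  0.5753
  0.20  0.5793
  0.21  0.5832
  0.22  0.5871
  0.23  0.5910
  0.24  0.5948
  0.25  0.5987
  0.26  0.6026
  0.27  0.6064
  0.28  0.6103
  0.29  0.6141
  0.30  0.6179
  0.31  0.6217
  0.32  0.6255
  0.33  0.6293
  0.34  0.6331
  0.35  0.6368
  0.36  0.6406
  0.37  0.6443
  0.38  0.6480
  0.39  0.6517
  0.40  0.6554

€70.78

T = 1.25;  σ√T = 0.3019
d₁ = [ln(480/490) + (0.065 + ½·0.27²)·1.25] / (σ√T) = (-0.0206 + 0.1268) / 0.3019 = 0.3518 → 0.35
d₂ = 0.3518 − 0.3019 = 0.0499 → 0.05
exp(−rT) = exp(−0.065·1.25) = 0.9220
N(d₁) = N(0.35) = 0.6368;  N(d₂) = N(0.05) = 0.5199
C = 480·0.6368 − 490·0.9220·0.5199 = 305.6640 − 234.8804 = 70.7836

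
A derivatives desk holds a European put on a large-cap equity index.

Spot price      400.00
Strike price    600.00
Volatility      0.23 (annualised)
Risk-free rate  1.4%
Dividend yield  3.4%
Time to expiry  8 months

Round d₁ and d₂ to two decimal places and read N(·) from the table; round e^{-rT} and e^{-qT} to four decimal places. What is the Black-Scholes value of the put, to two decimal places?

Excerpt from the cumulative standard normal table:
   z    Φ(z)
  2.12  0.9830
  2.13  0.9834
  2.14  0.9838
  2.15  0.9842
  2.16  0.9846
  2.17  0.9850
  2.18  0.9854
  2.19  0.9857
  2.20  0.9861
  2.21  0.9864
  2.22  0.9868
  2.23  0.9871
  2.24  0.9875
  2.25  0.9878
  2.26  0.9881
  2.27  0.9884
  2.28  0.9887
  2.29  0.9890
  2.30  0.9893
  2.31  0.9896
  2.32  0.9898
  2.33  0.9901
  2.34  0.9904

T = 0.6667;  σ√T = 0.1878
d₁ = [ln(400/600) + (0.014 − 0.034 + 0.23²/2)·0.6667] / 0.1878 = [-0.4055 + 0.0043] / 0.1878 = -2.1362 → -2.14
d₂ = d₁ − σ√T = -2.1362 − 0.1878 = -2.3240 → -2.32
exp(−qT) = exp(−0.034·0.6667) = 0.9776;  exp(−rT) = exp(−0.014·0.6667) = 0.9907
N(−d₂) = N(2.32) = 0.9898;  N(−d₁) = N(2.14) = 0.9838
P = 600·0.9907·0.9898 − 400·0.9776·0.9838 = 588.3569 − 384.7052 = 203.6518

203.65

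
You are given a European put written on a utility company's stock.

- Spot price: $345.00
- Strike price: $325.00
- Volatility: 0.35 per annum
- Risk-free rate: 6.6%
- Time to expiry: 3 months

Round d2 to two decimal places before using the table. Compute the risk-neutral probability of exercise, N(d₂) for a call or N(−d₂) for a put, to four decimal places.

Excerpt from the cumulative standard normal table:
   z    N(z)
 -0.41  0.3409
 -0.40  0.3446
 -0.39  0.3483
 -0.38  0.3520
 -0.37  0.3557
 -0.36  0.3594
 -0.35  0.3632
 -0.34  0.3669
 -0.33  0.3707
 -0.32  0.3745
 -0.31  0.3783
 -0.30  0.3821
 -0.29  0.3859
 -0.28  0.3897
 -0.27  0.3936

0.3632

T = 0.25;  σ√T = 0.1750
d₁ = [ln(345/325) + (0.066 + ½·0.35²)·0.25] / (σ√T) = (0.0597 + 0.0318) / 0.1750 = 0.5230 which rounds to 0.52
d₂ = 0.5230 − 0.1750 = 0.3480 which rounds to 0.35
Risk-neutral Pr[S_T < K] = N(−d₂) = N(-0.35) = 0.3632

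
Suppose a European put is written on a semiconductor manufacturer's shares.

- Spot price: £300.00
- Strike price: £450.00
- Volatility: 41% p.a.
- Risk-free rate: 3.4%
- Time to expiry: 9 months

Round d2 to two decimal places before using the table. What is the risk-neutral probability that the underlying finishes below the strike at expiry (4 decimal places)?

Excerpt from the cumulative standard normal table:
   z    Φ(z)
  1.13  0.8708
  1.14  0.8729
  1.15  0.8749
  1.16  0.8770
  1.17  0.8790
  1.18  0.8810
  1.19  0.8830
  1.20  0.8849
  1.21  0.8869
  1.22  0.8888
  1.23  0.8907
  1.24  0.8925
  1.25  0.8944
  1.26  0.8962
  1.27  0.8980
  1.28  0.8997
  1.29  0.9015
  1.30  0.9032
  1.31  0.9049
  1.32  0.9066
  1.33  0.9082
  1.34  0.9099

σ√T = 0.41·√0.75 = 0.3551
ln(S/K) + (r + σ²/2)T = ln(300/450) + (0.034 + 0.41²/2)·0.75 = -0.4055 + 0.0885 = -0.3169
d₁ = -0.3169 / 0.3551 = -0.8926 ≈ -0.89
d₂ = d₁ − σ√T = -0.8926 − 0.3551 = -1.2476 ≈ -1.25
Pr(exercise) under Q = N(−d₂) = N(1.25) = 0.8944

0.8944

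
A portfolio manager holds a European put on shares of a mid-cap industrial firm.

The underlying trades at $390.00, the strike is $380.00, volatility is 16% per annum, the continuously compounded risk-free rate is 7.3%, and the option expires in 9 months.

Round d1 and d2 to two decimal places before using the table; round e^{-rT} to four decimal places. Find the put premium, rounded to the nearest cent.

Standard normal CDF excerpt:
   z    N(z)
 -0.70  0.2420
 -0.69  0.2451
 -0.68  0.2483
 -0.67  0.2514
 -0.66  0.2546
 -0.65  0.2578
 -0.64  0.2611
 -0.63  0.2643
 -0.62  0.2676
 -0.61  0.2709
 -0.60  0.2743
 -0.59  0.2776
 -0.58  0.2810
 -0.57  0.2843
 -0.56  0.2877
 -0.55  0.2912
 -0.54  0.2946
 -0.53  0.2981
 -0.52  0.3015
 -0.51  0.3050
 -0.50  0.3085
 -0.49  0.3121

σ√T = 0.16·√0.75 = 0.1386
d₁ = [ln(390/380) + (0.073 + ½·0.16²)·0.75] / (σ√T) = (0.0260 + 0.0644) / 0.1386 = 0.6519 ⇒ 0.65
d₂ = 0.6519 − 0.1386 = 0.5133 ⇒ 0.51
exp(−rT) = exp(−0.073·0.75) = 0.9467
N(−d₂) = N(-0.51) = 0.3050;  N(−d₁) = N(-0.65) = 0.2578
P = 380·0.9467·0.3050 − 390·0.2578 = 109.7225 − 100.5420 = 9.1805

$9.18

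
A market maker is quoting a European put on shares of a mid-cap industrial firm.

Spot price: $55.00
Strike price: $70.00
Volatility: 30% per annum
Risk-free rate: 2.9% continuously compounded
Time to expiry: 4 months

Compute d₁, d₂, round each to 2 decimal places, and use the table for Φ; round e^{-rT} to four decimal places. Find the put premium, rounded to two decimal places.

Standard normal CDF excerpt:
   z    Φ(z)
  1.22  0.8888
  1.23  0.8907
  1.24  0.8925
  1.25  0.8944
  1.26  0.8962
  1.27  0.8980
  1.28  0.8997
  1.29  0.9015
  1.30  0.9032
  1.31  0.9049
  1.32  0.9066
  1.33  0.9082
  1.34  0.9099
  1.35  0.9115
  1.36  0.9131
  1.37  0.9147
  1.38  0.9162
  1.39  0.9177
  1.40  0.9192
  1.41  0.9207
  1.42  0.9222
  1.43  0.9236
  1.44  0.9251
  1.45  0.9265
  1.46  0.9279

$14.74

T = 0.3333;  σ√T = 0.1732
ln(S/K) + (r + σ²/2)T = ln(55/70) + (0.029 + 0.3²/2)·0.3333 = -0.2412 + 0.0247 = -0.2165
d₁ = -0.2165 / 0.1732 = -1.2499 → -1.25
d₂ = d₁ − σ√T = -1.2499 − 0.1732 = -1.4231 → -1.42
e^(−rT) = e^(−0.029·0.3333) = 0.9904
P = 70·0.9904·N(1.42) − 55·N(1.25) = 70·0.9904·0.9222 − 55·0.8944 = 63.9343 − 49.1920 = 14.7423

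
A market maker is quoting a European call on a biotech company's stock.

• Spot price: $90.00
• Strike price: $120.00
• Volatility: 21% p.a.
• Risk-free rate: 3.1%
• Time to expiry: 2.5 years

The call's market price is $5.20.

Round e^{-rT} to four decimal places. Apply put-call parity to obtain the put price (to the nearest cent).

e^(−rT) = e^(−0.031·2.5) = 0.9254
Put-call parity: C − P = S − K·e^(−rT) = 90 − 120·0.9254 = 90 − 111.0480 = -21.0480
P = C − (C − P) = 5.20 − (-21.0480) = 26.2480

$26.25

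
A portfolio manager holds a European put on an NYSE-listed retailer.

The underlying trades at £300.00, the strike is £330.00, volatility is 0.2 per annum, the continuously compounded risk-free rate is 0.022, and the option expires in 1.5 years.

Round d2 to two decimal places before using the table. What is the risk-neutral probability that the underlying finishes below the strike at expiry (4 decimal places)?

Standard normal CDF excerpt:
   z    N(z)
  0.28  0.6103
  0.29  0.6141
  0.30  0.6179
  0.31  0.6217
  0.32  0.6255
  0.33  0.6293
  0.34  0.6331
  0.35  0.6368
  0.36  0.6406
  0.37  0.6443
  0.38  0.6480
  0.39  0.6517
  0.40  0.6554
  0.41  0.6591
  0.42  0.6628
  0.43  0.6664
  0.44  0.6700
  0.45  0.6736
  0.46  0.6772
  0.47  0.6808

σ√T = 0.2 × 1.2247 = 0.2449
ln(S/K) + (r + σ²/2)T = ln(300/330) + (0.022 + 0.2²/2)·1.5 = -0.0953 + 0.0630 = -0.0323
d₁ = -0.0323 / 0.2449 = -0.1319 → -0.13
d₂ = d₁ − σ√T = -0.1319 − 0.2449 = -0.3769 → -0.38
Risk-neutral Pr[S_T < K] = N(−d₂) = N(0.38) = 0.6480

0.6480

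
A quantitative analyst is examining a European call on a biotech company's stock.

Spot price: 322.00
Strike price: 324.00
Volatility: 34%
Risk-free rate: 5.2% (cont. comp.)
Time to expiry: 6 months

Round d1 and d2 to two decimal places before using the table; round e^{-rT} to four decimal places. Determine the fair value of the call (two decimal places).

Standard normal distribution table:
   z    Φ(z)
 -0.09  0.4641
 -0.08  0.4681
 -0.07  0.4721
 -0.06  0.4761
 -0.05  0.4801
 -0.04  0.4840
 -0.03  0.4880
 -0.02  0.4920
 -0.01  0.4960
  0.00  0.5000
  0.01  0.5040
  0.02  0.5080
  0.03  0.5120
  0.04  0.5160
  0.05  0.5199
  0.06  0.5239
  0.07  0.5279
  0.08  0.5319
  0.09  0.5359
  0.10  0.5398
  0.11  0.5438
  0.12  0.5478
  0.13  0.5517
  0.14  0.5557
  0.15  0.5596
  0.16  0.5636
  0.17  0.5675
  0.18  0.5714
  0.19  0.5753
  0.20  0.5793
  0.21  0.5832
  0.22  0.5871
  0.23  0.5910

T = 0.5;  σ√T = 0.2404
d₁ = [ln(322/324) + (0.052 + 0.34²/2)·0.5] / 0.2404 = [-0.0062 + 0.0549] / 0.2404 = 0.2026 ⇒ 0.20
d₂ = d₁ − σ√T = 0.2026 − 0.2404 = -0.0378 ⇒ -0.04
exp(−rT) = exp(−0.052·0.5) = 0.9743
N(d₁) = N(0.20) = 0.5793;  N(d₂) = N(-0.04) = 0.4840
C = 322·0.5793 − 324·0.9743·0.4840 = 186.5346 − 152.7858 = 33.7488

33.75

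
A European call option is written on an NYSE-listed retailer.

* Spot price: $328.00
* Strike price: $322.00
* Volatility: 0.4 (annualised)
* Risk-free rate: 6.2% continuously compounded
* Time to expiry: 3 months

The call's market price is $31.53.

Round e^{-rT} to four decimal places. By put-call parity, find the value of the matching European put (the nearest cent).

$20.57

e^(−rT) = e^(−0.062·0.25) = 0.9846
Put-call parity: C − P = S − K·e^(−rT) = 328 − 322·0.9846 = 328 − 317.0412 = 10.9588
P = C − (C − P) = 31.53 − (10.9588) = 20.5712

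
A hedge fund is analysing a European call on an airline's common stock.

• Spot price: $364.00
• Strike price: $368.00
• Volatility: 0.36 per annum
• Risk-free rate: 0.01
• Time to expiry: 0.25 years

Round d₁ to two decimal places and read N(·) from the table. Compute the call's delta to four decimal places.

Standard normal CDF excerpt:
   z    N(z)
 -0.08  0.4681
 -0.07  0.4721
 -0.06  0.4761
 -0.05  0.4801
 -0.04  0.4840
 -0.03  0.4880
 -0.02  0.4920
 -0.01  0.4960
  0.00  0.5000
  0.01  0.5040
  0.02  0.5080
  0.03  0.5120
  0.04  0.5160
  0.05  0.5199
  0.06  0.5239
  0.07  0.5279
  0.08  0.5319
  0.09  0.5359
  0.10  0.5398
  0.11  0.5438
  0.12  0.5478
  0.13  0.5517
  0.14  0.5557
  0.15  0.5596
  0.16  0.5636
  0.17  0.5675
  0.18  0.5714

0.5160

T = 0.25;  σ√T = 0.1800
d₁ = [ln(364/368) + (0.01 + 0.36²/2)·0.25] / 0.1800 = [-0.0109 + 0.0187] / 0.1800 = 0.0432 → 0.04
N(d₁) = N(0.04) = 0.5160
Δ_call = N(d₁) = 0.5160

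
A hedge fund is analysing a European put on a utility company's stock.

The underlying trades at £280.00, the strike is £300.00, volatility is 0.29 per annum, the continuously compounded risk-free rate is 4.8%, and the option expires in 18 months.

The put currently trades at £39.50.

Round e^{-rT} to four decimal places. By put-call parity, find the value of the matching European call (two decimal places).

£40.35

e^(−rT) = e^(−0.048·1.5) = 0.9305
Put-call parity: C − P = S − K·e^(−rT) = 280 − 300·0.9305 = 280 − 279.1500 = 0.8500
C = P + (C − P) = 39.50 + (0.8500) = 40.3500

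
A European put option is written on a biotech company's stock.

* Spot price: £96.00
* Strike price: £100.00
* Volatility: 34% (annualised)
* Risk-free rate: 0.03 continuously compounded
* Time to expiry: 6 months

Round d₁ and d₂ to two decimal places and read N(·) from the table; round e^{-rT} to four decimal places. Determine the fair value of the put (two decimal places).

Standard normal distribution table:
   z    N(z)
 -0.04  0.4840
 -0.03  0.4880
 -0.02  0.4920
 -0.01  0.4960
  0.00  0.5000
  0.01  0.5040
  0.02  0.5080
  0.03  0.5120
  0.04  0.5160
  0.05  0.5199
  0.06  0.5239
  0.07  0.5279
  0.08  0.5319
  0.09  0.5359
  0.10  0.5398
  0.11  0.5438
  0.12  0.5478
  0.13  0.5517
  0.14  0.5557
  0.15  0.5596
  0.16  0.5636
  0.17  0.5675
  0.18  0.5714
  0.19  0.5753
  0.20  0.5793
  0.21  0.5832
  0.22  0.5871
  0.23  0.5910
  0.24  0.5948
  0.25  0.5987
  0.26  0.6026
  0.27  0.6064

£10.60

T = 0.5;  σ√T = 0.2404
d₁ = [ln(96/100) + (0.03 + 0.34²/2)·0.5] / 0.2404 = [-0.0408 + 0.0439] / 0.2404 = 0.0128 → 0.01
d₂ = d₁ − σ√T = 0.0128 − 0.2404 = -0.2276 → -0.23
exp(−rT) = exp(−0.03·0.5) = 0.9851
P = 100·0.9851·N(0.23) − 96·N(-0.01) = 100·0.9851·0.5910 − 96·0.4960 = 58.2194 − 47.6160 = 10.6034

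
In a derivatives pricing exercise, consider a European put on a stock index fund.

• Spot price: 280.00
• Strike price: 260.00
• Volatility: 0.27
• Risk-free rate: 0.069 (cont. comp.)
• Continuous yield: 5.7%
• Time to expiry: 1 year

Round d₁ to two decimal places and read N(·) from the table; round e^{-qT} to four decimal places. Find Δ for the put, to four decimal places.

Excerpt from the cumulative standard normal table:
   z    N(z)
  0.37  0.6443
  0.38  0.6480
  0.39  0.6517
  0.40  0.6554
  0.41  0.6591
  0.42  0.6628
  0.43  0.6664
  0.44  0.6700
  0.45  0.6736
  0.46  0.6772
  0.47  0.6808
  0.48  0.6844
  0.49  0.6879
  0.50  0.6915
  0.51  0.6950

-0.3083

σ√T = 0.27·√1 = 0.2700
ln(S/K) + (r − q + σ²/2)T = ln(280/260) + (0.069 − 0.057 + 0.27²/2)·1 = 0.0741 + 0.0485 = 0.1226
d₁ = 0.1226 / 0.2700 = 0.4539 ≈ 0.45
N(d₁) = N(0.45) = 0.6736
Δ_put = e^(−qT)·(N(d₁) − 1) = 0.9446·(0.6736 − 1) = -0.3083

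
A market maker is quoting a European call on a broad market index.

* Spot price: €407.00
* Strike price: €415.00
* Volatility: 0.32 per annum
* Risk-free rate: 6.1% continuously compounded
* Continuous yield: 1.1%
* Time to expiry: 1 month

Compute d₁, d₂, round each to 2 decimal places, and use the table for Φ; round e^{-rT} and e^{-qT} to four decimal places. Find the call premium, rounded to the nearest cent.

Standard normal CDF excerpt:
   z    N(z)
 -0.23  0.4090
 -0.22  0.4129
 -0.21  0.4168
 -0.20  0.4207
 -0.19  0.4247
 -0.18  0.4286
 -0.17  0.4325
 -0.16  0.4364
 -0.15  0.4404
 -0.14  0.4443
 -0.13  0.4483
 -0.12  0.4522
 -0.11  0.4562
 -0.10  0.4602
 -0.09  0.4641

T = 0.08333;  σ√T = 0.0924
ln(S/K) + (r − q + σ²/2)T = ln(407/415) + (0.061 − 0.011 + 0.32²/2)·0.08333 = -0.0195 + 0.0084 = -0.0110
d₁ = -0.0110 / 0.0924 = -0.1194 ≈ -0.12
d₂ = d₁ − σ√T = -0.1194 − 0.0924 = -0.2118 ≈ -0.21
e^(−qT) = e^(−0.011·0.08333) = 0.9991;  e^(−rT) = e^(−0.061·0.08333) = 0.9949
N(d₁) = N(-0.12) = 0.4522;  N(d₂) = N(-0.21) = 0.4168
C = 407·0.9991·0.4522 − 415·0.9949·0.4168 = 183.8798 − 172.0898 = 11.7899

€11.79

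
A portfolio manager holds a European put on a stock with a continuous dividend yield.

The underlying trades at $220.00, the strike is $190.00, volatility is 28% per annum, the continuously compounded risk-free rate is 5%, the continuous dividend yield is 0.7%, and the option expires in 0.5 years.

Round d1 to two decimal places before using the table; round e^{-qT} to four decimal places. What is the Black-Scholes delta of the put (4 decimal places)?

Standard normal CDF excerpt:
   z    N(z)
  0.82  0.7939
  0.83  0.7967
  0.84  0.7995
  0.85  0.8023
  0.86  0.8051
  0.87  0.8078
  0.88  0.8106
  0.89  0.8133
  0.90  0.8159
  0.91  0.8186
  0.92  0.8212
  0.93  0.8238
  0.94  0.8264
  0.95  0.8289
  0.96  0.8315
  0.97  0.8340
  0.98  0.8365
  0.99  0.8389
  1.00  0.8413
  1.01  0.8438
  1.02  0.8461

T = 0.5;  σ√T = 0.1980
ln(S/K) + (r − q + σ²/2)T = ln(220/190) + (0.05 − 0.007 + 0.28²/2)·0.5 = 0.1466 + 0.0411 = 0.1877
d₁ = 0.1877 / 0.1980 = 0.9480 ⇒ 0.95
N(d₁) = N(0.95) = 0.8289
Δ_put = e^(−qT)·(N(d₁) − 1) = 0.9965·(0.8289 − 1) = -0.1705

-0.1705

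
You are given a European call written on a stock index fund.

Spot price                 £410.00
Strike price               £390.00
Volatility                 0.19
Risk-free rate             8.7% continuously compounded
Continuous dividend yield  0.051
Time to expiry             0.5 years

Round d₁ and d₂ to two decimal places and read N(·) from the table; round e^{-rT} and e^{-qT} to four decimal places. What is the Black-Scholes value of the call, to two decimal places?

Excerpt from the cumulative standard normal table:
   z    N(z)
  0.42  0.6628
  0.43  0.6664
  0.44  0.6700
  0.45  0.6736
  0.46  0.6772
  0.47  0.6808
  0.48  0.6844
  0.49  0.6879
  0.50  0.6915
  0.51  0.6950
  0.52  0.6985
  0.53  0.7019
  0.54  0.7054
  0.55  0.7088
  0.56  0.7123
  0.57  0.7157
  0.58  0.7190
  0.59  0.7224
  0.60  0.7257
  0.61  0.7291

£35.87

T = 0.5;  σ√T = 0.1344
d₁ = [ln(410/390) + (0.087 − 0.051 + 0.19²/2)·0.5] / 0.1344 = [0.0500 + 0.0270] / 0.1344 = 0.5734 ≈ 0.57
d₂ = d₁ − σ√T = 0.5734 − 0.1344 = 0.4390 ≈ 0.44
exp(−qT) = exp(−0.051·0.5) = 0.9748;  exp(−rT) = exp(−0.087·0.5) = 0.9574
N(d₁) = N(0.57) = 0.7157;  N(d₂) = N(0.44) = 0.6700
C = 410·0.9748·0.7157 − 390·0.9574·0.6700 = 286.0424 − 250.1686 = 35.8738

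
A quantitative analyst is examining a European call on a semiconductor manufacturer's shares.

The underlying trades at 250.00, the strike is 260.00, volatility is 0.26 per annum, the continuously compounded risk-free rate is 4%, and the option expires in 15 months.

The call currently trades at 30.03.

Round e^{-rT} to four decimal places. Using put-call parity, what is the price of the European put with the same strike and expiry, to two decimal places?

27.34

exp(−rT) = exp(−0.04·1.25) = 0.9512
Put-call parity: C − P = S − K·e^(−rT) = 250 − 260·0.9512 = 250 − 247.3120 = 2.6880
P = C − (C − P) = 30.03 − (2.6880) = 27.3420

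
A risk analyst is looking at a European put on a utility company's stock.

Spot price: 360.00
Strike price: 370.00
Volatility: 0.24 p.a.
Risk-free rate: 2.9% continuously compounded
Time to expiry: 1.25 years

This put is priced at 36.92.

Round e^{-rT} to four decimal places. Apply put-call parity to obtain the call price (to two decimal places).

e^(−rT) = e^(−0.029·1.25) = 0.9644
Put-call parity: C − P = S − K·e^(−rT) = 360 − 370·0.9644 = 360 − 356.8280 = 3.1720
C = P + (C − P) = 36.92 + (3.1720) = 40.0920

40.09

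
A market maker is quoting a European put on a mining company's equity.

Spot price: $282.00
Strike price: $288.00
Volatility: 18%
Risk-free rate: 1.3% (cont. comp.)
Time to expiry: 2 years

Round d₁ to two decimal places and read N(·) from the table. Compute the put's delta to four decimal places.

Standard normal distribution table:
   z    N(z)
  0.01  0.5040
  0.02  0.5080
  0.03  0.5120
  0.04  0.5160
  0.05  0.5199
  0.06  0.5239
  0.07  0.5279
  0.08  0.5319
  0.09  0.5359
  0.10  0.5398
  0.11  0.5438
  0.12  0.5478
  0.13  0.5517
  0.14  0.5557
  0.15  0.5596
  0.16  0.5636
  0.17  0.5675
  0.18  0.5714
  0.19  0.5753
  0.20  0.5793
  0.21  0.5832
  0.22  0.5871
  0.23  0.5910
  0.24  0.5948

T = 2;  σ√T = 0.2546
d₁ = [ln(282/288) + (0.013 + 0.18²/2)·2] / 0.2546 = [-0.0211 + 0.0584] / 0.2546 = 0.1467 ⇒ 0.15
N(d₁) = N(0.15) = 0.5596
Δ_put = N(d₁) − 1 = 0.5596 − 1 = -0.4404

-0.4404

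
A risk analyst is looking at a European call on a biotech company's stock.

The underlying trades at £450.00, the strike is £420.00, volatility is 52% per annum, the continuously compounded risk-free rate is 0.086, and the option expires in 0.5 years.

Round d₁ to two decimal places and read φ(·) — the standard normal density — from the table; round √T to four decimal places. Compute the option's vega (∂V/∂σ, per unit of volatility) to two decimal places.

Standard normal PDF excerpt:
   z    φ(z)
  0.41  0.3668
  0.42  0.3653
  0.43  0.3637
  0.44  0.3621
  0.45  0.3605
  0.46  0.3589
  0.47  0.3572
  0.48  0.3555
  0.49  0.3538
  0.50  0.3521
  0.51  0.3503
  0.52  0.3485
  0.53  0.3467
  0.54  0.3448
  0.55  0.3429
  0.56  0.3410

T = 0.5;  σ√T = 0.3677
d₁ = [ln(450/420) + (0.086 + ½·0.52²)·0.5] / (σ√T) = (0.0690 + 0.1106) / 0.3677 = 0.4884 which rounds to 0.49
√T = √0.5 = 0.7071
φ(d₁) = φ(0.49) = 0.3538
vega = S·φ(d₁)·√T = 450·0.3538·0.7071 = 112.5774

112.58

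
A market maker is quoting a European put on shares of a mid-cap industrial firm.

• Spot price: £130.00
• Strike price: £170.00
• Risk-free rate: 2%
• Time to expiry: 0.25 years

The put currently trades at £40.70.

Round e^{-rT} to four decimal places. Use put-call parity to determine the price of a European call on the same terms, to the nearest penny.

e^(−rT) = e^(−0.02·0.25) = 0.9950
Put-call parity: C − P = S − K·e^(−rT) = 130 − 170·0.9950 = 130 − 169.1500 = -39.1500
C = P + (C − P) = 40.70 + (-39.1500) = 1.5500

£1.55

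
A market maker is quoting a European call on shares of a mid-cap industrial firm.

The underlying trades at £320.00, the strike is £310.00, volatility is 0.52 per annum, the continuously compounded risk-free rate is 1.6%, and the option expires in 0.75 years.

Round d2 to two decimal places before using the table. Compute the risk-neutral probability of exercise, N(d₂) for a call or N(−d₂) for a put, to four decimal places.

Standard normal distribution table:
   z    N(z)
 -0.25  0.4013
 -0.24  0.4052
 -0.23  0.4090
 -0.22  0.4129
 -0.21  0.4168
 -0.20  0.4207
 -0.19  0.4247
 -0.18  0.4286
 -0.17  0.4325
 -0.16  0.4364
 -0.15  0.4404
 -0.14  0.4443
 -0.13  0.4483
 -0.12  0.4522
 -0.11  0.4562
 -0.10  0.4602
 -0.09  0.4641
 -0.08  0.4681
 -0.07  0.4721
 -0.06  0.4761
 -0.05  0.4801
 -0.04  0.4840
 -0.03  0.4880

0.4483

σ√T = 0.52·√0.75 = 0.4503
d₁ = [ln(320/310) + (0.016 + 0.52²/2)·0.75] / 0.4503 = [0.0317 + 0.1134] / 0.4503 = 0.3223 ⇒ 0.32
d₂ = d₁ − σ√T = 0.3223 − 0.4503 = -0.1280 ⇒ -0.13
Risk-neutral Pr[S_T > K] = N(d₂) = N(-0.13) = 0.4483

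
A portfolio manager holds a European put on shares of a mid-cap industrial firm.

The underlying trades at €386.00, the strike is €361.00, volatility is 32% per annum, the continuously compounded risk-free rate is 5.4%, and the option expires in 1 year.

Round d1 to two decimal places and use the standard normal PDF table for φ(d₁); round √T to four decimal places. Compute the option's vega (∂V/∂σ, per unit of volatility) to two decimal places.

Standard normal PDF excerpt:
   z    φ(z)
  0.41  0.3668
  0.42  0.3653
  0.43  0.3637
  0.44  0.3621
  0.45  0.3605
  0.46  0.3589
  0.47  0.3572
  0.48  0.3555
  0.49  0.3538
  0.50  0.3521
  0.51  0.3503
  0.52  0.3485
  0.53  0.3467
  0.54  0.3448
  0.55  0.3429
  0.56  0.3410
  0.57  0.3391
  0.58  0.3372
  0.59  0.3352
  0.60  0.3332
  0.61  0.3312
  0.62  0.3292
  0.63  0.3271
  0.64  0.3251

σ√T = 0.32·√1 = 0.3200
d₁ = [ln(386/361) + (0.054 + 0.32²/2)·1] / 0.3200 = [0.0670 + 0.1052] / 0.3200 = 0.5380 which rounds to 0.54
√T = √1 = 1.0000
φ(d₁) = φ(0.54) = 0.3448
vega = S·φ(d₁)·√T = 386·0.3448·1.0000 = 133.0928
(The call has the same vega.)

133.09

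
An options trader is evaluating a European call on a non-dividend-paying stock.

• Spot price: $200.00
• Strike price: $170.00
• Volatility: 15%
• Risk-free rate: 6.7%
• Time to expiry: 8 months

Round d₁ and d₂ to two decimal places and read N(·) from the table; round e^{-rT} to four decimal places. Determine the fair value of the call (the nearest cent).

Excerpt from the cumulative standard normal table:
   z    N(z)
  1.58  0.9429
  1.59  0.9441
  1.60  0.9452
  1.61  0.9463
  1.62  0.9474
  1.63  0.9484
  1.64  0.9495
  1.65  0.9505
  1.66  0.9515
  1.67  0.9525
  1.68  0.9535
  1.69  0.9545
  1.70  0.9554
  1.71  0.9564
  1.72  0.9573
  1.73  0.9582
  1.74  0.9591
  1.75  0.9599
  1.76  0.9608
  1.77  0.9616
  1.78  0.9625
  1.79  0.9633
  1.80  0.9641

$37.80

σ√T = 0.15·√0.6667 = 0.1225
d₁ = [ln(200/170) + (0.067 + ½·0.15²)·0.6667] / (σ√T) = (0.1625 + 0.0522) / 0.1225 = 1.7529 which rounds to 1.75
d₂ = 1.7529 − 0.1225 = 1.6304 which rounds to 1.63
e^(−rT) = e^(−0.067·0.6667) = 0.9563
N(d₁) = N(1.75) = 0.9599;  N(d₂) = N(1.63) = 0.9484
C = 200·0.9599 − 170·0.9563·0.9484 = 191.9800 − 154.1823 = 37.7977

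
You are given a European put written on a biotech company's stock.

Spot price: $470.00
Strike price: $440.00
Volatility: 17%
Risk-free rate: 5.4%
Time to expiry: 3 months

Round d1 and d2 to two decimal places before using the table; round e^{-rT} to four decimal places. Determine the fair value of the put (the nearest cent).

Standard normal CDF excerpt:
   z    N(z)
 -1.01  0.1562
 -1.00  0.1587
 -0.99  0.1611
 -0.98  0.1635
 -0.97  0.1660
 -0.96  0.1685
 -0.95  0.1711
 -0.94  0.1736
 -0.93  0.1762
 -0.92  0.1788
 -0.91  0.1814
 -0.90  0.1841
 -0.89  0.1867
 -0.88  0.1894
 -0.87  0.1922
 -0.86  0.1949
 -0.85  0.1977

$4.20

T = 0.25;  σ√T = 0.0850
d₁ = [ln(470/440) + (0.054 + 0.17²/2)·0.25] / 0.0850 = [0.0660 + 0.0171] / 0.0850 = 0.9773 ⇒ 0.98
d₂ = d₁ − σ√T = 0.9773 − 0.0850 = 0.8923 ⇒ 0.89
e^(−rT) = e^(−0.054·0.25) = 0.9866
N(−d₂) = N(-0.89) = 0.1867;  N(−d₁) = N(-0.98) = 0.1635
P = 440·0.9866·0.1867 − 470·0.1635 = 81.0472 − 76.8450 = 4.2022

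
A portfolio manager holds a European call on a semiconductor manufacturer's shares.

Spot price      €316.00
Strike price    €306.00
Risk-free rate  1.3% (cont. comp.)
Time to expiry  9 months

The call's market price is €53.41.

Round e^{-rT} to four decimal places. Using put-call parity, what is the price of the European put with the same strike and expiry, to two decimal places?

€40.44

exp(−rT) = exp(−0.013·0.75) = 0.9903
Put-call parity: C − P = S − K·e^(−rT) = 316 − 306·0.9903 = 316 − 303.0318 = 12.9682
P = C − (C − P) = 53.41 − (12.9682) = 40.4418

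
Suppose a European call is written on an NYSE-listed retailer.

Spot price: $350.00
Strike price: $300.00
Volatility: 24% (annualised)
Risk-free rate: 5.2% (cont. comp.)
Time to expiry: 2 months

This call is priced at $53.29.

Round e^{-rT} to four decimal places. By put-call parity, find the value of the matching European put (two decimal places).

$0.71

e^(−rT) = e^(−0.052·0.1667) = 0.9914
Put-call parity: C − P = S − K·e^(−rT) = 350 − 300·0.9914 = 350 − 297.4200 = 52.5800
P = C − (C − P) = 53.29 − (52.5800) = 0.7100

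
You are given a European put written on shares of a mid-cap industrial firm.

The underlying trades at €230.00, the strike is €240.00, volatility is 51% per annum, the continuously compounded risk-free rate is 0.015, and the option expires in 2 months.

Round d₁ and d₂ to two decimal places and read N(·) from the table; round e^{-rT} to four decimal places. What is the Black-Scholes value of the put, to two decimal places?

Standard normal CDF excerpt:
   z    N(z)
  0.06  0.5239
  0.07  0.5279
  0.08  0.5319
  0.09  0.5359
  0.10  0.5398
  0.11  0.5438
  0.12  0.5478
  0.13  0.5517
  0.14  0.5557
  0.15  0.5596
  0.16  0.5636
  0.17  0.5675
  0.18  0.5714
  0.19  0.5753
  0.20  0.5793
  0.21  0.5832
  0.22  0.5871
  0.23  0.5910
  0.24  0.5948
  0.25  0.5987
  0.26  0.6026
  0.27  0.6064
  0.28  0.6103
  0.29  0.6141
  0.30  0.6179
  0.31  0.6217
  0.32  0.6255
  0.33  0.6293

σ√T = 0.51·√0.1667 = 0.2082
d₁ = [ln(230/240) + (0.015 + ½·0.51²)·0.1667] / (σ√T) = (-0.0426 + 0.0242) / 0.2082 = -0.0883 → -0.09
d₂ = -0.0883 − 0.2082 = -0.2965 → -0.30
exp(−rT) = exp(−0.015·0.1667) = 0.9975
P = 240·0.9975·N(0.30) − 230·N(0.09) = 240·0.9975·0.6179 − 230·0.5359 = 147.9253 − 123.2570 = 24.6683

€24.67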